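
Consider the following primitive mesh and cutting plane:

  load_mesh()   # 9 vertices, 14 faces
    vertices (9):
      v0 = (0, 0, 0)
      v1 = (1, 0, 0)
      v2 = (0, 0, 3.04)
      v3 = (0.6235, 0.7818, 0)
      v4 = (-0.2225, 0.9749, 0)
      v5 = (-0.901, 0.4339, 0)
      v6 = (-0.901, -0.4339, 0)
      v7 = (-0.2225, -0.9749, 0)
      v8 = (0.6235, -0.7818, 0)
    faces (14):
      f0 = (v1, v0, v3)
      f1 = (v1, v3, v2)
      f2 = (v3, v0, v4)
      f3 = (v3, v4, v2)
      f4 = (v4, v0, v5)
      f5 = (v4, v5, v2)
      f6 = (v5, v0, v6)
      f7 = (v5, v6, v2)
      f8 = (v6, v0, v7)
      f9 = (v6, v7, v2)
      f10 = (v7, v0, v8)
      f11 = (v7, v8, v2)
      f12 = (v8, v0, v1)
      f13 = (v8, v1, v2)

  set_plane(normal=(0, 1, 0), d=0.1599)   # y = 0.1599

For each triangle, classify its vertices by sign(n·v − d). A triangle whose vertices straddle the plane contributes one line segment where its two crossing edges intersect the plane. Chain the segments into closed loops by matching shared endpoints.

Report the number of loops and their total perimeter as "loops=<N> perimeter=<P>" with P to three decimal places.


loops=1 perimeter=7.265

Straddling triangles (8 of 14):
  (v1,v0,v3) [--+] → (0.127523, 0.1599, 0)–(0.922995, 0.1599, 0)  len=0.7955
  (v1,v3,v2) [-+-] → (0.922995, 0.1599, 0)–(0.127523, 0.1599, 2.41823)  len=2.5457
  (v3,v0,v4) [+-+] → (0.127523, 0.1599, 0)–(-0.0364937, 0.1599, 0)  len=0.1640
  (v3,v4,v2) [++-] → (-0.0364937, 0.1599, 2.54139)–(0.127523, 0.1599, 2.41823)  len=0.2051
  (v4,v0,v5) [+-+] → (-0.0364937, 0.1599, 0)–(-0.332035, 0.1599, 0)  len=0.2955
  (v4,v5,v2) [++-] → (-0.332035, 0.1599, 1.91971)–(-0.0364937, 0.1599, 2.54139)  len=0.6884
  (v5,v0,v6) [+--] → (-0.332035, 0.1599, 0)–(-0.901, 0.1599, 0)  len=0.5690
  (v5,v6,v2) [+--] → (-0.901, 0.1599, 0)–(-0.332035, 0.1599, 1.91971)  len=2.0022

Chained into 1 loop(s):
  loop 1: 8 segments, perimeter = 7.2654
Total perimeter = 7.265


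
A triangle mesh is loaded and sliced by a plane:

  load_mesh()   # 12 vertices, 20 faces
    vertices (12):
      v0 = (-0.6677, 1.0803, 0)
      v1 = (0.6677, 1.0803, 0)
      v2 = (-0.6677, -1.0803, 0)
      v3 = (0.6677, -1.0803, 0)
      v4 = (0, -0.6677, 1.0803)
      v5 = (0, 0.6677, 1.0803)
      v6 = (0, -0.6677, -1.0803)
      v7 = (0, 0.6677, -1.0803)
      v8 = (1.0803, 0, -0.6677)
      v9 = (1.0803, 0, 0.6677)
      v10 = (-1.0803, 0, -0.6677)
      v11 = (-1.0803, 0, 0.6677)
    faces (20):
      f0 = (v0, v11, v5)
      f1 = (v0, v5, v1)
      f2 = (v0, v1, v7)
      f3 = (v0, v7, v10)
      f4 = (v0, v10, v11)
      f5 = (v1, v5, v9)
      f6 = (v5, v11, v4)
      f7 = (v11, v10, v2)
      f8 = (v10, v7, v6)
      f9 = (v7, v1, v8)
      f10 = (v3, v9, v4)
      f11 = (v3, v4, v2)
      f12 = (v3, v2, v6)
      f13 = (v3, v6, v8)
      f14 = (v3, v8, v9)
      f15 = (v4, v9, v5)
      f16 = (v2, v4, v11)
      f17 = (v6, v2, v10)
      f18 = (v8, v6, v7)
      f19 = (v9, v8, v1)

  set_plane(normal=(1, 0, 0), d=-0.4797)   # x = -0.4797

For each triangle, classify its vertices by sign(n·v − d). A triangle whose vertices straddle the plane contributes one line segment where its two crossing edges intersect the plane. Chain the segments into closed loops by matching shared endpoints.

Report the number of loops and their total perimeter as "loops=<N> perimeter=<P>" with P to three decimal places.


loops=1 perimeter=6.141

Straddling triangles (10 of 20):
  (v0,v11,v5) [--+] → (-0.4797, 0.371212, 0.897088)–(-0.4797, 0.964127, 0.304173)  len=0.8385
  (v0,v5,v1) [-++] → (-0.4797, 0.964127, 0.304173)–(-0.4797, 1.0803, 0)  len=0.3256
  (v0,v1,v7) [-++] → (-0.4797, 1.0803, 0)–(-0.4797, 0.964127, -0.304173)  len=0.3256
  (v0,v7,v10) [-+-] → (-0.4797, 0.964127, -0.304173)–(-0.4797, 0.371212, -0.897088)  len=0.8385
  (v5,v11,v4) [+-+] → (-0.4797, 0.371212, 0.897088)–(-0.4797, -0.371212, 0.897088)  len=0.7424
  (v10,v7,v6) [-++] → (-0.4797, 0.371212, -0.897088)–(-0.4797, -0.371212, -0.897088)  len=0.7424
  (v3,v4,v2) [++-] → (-0.4797, -0.964127, 0.304173)–(-0.4797, -1.0803, 0)  len=0.3256
  (v3,v2,v6) [+-+] → (-0.4797, -1.0803, 0)–(-0.4797, -0.964127, -0.304173)  len=0.3256
  (v2,v4,v11) [-+-] → (-0.4797, -0.964127, 0.304173)–(-0.4797, -0.371212, 0.897088)  len=0.8385
  (v6,v2,v10) [+--] → (-0.4797, -0.964127, -0.304173)–(-0.4797, -0.371212, -0.897088)  len=0.8385

Chained into 1 loop(s):
  loop 1: 10 segments, perimeter = 6.1413
Total perimeter = 6.141


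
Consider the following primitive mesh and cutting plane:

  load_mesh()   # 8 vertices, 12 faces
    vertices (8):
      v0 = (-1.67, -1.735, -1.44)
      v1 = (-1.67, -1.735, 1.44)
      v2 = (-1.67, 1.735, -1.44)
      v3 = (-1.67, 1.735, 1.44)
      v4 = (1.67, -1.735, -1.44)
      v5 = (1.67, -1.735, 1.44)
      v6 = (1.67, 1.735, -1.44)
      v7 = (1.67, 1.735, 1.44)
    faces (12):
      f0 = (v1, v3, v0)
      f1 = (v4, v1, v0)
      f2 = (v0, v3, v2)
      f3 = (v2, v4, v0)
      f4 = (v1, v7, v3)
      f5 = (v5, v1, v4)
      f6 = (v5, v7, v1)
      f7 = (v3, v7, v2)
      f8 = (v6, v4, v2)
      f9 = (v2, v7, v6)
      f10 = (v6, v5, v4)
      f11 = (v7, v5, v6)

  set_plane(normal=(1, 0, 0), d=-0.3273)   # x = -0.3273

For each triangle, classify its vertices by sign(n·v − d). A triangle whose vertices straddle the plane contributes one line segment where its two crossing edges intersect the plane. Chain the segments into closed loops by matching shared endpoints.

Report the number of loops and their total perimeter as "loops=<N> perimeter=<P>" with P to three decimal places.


loops=1 perimeter=12.700

Straddling triangles (8 of 12):
  (v4,v1,v0) [+--] → (-0.3273, -1.735, 0.282223)–(-0.3273, -1.735, -1.44)  len=1.7222
  (v2,v4,v0) [-+-] → (-0.3273, 0.340039, -1.44)–(-0.3273, -1.735, -1.44)  len=2.0750
  (v1,v7,v3) [-+-] → (-0.3273, -0.340039, 1.44)–(-0.3273, 1.735, 1.44)  len=2.0750
  (v5,v1,v4) [+-+] → (-0.3273, -1.735, 1.44)–(-0.3273, -1.735, 0.282223)  len=1.1578
  (v5,v7,v1) [++-] → (-0.3273, -0.340039, 1.44)–(-0.3273, -1.735, 1.44)  len=1.3950
  (v3,v7,v2) [-+-] → (-0.3273, 1.735, 1.44)–(-0.3273, 1.735, -0.282223)  len=1.7222
  (v6,v4,v2) [++-] → (-0.3273, 0.340039, -1.44)–(-0.3273, 1.735, -1.44)  len=1.3950
  (v2,v7,v6) [-++] → (-0.3273, 1.735, -0.282223)–(-0.3273, 1.735, -1.44)  len=1.1578

Chained into 1 loop(s):
  loop 1: 8 segments, perimeter = 12.7000
Total perimeter = 12.700


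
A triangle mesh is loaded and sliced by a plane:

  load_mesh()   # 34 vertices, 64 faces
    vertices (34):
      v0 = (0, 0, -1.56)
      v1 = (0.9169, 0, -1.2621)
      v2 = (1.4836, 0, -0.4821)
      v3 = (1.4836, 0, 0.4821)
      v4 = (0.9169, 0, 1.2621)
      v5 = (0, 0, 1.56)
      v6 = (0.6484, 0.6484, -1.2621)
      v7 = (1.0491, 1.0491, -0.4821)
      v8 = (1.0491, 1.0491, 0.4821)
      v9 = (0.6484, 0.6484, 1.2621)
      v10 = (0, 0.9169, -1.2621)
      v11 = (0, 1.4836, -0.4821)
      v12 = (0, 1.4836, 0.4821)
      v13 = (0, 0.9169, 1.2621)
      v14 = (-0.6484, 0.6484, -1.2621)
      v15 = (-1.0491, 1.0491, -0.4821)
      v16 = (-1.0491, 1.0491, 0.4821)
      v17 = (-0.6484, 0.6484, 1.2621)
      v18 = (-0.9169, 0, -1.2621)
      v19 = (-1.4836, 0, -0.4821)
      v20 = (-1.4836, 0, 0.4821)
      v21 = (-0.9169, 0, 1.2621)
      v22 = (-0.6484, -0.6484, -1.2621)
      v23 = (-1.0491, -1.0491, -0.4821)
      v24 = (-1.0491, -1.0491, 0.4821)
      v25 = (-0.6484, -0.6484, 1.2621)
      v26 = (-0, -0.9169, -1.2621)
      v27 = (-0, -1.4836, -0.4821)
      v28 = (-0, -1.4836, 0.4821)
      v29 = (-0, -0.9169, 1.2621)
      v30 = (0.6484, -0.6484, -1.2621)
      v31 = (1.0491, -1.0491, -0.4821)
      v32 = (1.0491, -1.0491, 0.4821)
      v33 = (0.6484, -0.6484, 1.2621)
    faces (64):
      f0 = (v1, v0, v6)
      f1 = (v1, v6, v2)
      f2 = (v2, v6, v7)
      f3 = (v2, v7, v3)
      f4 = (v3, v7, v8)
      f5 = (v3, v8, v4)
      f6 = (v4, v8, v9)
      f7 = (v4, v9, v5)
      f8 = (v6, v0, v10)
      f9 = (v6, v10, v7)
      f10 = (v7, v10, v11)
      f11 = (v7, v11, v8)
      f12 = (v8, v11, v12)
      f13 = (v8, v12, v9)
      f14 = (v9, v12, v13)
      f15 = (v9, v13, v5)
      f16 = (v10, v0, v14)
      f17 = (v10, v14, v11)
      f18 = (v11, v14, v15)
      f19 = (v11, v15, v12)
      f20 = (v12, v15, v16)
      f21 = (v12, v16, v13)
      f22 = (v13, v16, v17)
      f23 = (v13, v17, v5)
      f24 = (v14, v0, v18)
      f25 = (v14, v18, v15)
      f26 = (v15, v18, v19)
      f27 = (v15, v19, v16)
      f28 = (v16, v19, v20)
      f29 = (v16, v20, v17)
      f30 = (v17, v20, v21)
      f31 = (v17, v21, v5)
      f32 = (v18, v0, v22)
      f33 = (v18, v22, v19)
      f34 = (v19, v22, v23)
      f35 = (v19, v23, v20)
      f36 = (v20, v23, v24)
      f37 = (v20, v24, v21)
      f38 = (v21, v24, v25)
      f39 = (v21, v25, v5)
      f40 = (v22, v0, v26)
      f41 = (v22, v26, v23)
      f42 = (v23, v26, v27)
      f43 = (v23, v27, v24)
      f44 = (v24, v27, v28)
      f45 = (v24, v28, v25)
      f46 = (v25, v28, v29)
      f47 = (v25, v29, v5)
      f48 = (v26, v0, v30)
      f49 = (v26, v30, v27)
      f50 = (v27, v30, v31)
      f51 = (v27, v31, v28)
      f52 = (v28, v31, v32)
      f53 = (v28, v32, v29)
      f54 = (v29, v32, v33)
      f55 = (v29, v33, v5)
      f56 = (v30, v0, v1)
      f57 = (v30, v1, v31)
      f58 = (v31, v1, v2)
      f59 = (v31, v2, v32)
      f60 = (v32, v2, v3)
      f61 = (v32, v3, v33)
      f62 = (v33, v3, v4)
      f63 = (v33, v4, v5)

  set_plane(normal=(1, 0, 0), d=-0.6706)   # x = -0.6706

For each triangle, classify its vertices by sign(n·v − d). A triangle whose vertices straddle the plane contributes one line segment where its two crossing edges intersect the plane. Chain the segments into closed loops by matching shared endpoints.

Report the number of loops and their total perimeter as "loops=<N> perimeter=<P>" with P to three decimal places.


Straddling triangles (20 of 64):
  (v11,v14,v15) [++-] → (-0.6706, 0.6706, -1.21889)–(-0.6706, 1.20586, -0.4821)  len=0.9107
  (v11,v15,v12) [+-+] → (-0.6706, 1.20586, -0.4821)–(-0.6706, 1.20586, -0.134231)  len=0.3479
  (v12,v15,v16) [+--] → (-0.6706, 1.20586, -0.134231)–(-0.6706, 1.20586, 0.4821)  len=0.6163
  (v12,v16,v13) [+-+] → (-0.6706, 1.20586, 0.4821)–(-0.6706, 1.0014, 0.763513)  len=0.3478
  (v13,v16,v17) [+-+] → (-0.6706, 1.0014, 0.763513)–(-0.6706, 0.6706, 1.21889)  len=0.5628
  (v14,v0,v18) [++-] → (-0.6706, 0, -1.34212)–(-0.6706, 0.594789, -1.2621)  len=0.6001
  (v14,v18,v15) [+--] → (-0.6706, 0.594789, -1.2621)–(-0.6706, 0.6706, -1.21889)  len=0.0873
  (v16,v20,v17) [--+] → (-0.6706, 0.631165, 1.24137)–(-0.6706, 0.6706, 1.21889)  len=0.0454
  (v17,v20,v21) [+--] → (-0.6706, 0.631165, 1.24137)–(-0.6706, 0.594789, 1.2621)  len=0.0419
  (v17,v21,v5) [+-+] → (-0.6706, 0.594789, 1.2621)–(-0.6706, 0, 1.34212)  len=0.6001
  (v18,v0,v22) [-++] → (-0.6706, 0, -1.34212)–(-0.6706, -0.594789, -1.2621)  len=0.6001
  (v18,v22,v19) [-+-] → (-0.6706, -0.594789, -1.2621)–(-0.6706, -0.631165, -1.24137)  len=0.0419
  (v19,v22,v23) [-+-] → (-0.6706, -0.631165, -1.24137)–(-0.6706, -0.6706, -1.21889)  len=0.0454
  (v21,v24,v25) [--+] → (-0.6706, -0.6706, 1.21889)–(-0.6706, -0.594789, 1.2621)  len=0.0873
  (v21,v25,v5) [-++] → (-0.6706, -0.594789, 1.2621)–(-0.6706, 0, 1.34212)  len=0.6001
  (v22,v26,v23) [++-] → (-0.6706, -1.0014, -0.763513)–(-0.6706, -0.6706, -1.21889)  len=0.5628
  (v23,v26,v27) [-++] → (-0.6706, -1.0014, -0.763513)–(-0.6706, -1.20586, -0.4821)  len=0.3478
  (v23,v27,v24) [-+-] → (-0.6706, -1.20586, -0.4821)–(-0.6706, -1.20586, 0.134231)  len=0.6163
  (v24,v27,v28) [-++] → (-0.6706, -1.20586, 0.134231)–(-0.6706, -1.20586, 0.4821)  len=0.3479
  (v24,v28,v25) [-++] → (-0.6706, -1.20586, 0.4821)–(-0.6706, -0.6706, 1.21889)  len=0.9107

Chained into 1 loop(s):
  loop 1: 20 segments, perimeter = 8.3208
Total perimeter = 8.321

loops=1 perimeter=8.321


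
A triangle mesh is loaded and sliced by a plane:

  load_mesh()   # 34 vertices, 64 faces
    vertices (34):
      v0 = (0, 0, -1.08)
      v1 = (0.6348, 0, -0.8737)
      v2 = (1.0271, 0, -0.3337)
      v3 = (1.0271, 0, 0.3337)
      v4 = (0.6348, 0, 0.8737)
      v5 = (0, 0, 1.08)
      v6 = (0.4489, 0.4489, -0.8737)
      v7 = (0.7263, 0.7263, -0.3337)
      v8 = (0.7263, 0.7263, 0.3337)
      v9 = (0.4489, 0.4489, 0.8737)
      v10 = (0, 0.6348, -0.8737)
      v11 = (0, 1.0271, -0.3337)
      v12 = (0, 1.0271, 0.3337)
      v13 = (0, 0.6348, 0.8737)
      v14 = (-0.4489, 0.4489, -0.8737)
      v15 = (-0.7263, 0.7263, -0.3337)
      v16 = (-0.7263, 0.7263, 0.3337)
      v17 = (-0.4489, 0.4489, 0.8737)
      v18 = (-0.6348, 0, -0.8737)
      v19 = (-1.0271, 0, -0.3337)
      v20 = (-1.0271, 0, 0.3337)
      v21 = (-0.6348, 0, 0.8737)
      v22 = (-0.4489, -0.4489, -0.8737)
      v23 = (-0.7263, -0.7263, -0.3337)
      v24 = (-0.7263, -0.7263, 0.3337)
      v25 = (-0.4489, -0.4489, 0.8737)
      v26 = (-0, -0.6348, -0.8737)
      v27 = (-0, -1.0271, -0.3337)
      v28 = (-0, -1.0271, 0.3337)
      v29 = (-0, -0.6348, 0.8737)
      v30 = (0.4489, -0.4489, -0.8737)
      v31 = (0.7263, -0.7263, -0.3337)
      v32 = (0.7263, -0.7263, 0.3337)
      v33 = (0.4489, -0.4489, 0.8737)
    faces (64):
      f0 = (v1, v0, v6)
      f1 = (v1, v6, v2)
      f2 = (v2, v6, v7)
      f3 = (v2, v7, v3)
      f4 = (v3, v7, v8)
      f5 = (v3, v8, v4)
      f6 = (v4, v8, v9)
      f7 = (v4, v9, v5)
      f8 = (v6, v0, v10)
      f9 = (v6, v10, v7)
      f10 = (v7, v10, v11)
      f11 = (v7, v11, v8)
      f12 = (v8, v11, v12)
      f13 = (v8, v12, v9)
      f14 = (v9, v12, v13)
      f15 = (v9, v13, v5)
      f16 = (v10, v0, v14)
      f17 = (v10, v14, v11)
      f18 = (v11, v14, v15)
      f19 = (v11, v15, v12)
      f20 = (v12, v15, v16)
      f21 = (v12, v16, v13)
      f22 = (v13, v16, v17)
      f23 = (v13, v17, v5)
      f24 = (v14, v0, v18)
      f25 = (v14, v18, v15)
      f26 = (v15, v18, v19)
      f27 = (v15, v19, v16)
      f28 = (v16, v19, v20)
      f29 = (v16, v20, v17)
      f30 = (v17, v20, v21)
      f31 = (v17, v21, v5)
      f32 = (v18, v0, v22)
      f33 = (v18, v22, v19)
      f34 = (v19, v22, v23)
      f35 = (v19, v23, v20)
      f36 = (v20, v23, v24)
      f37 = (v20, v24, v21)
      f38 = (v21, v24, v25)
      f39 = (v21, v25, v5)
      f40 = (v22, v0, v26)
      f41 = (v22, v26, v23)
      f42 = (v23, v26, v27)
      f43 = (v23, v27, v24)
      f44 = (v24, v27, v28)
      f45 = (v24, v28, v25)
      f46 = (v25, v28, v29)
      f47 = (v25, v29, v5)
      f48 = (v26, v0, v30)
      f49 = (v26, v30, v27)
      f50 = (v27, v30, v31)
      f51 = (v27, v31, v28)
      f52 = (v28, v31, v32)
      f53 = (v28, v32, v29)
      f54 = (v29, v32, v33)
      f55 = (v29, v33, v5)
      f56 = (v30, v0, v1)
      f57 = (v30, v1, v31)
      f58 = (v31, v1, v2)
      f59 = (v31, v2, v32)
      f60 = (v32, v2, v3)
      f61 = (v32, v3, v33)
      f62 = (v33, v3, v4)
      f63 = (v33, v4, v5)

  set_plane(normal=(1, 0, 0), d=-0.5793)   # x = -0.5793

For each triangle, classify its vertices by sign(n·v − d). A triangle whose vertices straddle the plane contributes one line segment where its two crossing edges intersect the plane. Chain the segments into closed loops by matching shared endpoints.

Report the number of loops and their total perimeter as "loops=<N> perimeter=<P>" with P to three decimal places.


Straddling triangles (20 of 64):
  (v11,v14,v15) [++-] → (-0.5793, 0.5793, -0.619857)–(-0.5793, 0.787181, -0.3337)  len=0.3537
  (v11,v15,v12) [+-+] → (-0.5793, 0.787181, -0.3337)–(-0.5793, 0.787181, -0.198621)  len=0.1351
  (v12,v15,v16) [+--] → (-0.5793, 0.787181, -0.198621)–(-0.5793, 0.787181, 0.3337)  len=0.5323
  (v12,v16,v13) [+-+] → (-0.5793, 0.787181, 0.3337)–(-0.5793, 0.707781, 0.442994)  len=0.1351
  (v13,v16,v17) [+-+] → (-0.5793, 0.707781, 0.442994)–(-0.5793, 0.5793, 0.619857)  len=0.2186
  (v14,v0,v18) [++-] → (-0.5793, 0, -0.891737)–(-0.5793, 0.134018, -0.8737)  len=0.1352
  (v14,v18,v15) [+--] → (-0.5793, 0.134018, -0.8737)–(-0.5793, 0.5793, -0.619857)  len=0.5126
  (v16,v20,v17) [--+] → (-0.5793, 0.347661, 0.751915)–(-0.5793, 0.5793, 0.619857)  len=0.2666
  (v17,v20,v21) [+--] → (-0.5793, 0.347661, 0.751915)–(-0.5793, 0.134018, 0.8737)  len=0.2459
  (v17,v21,v5) [+-+] → (-0.5793, 0.134018, 0.8737)–(-0.5793, 0, 0.891737)  len=0.1352
  (v18,v0,v22) [-++] → (-0.5793, 0, -0.891737)–(-0.5793, -0.134018, -0.8737)  len=0.1352
  (v18,v22,v19) [-+-] → (-0.5793, -0.134018, -0.8737)–(-0.5793, -0.347661, -0.751915)  len=0.2459
  (v19,v22,v23) [-+-] → (-0.5793, -0.347661, -0.751915)–(-0.5793, -0.5793, -0.619857)  len=0.2666
  (v21,v24,v25) [--+] → (-0.5793, -0.5793, 0.619857)–(-0.5793, -0.134018, 0.8737)  len=0.5126
  (v21,v25,v5) [-++] → (-0.5793, -0.134018, 0.8737)–(-0.5793, 0, 0.891737)  len=0.1352
  (v22,v26,v23) [++-] → (-0.5793, -0.707781, -0.442994)–(-0.5793, -0.5793, -0.619857)  len=0.2186
  (v23,v26,v27) [-++] → (-0.5793, -0.707781, -0.442994)–(-0.5793, -0.787181, -0.3337)  len=0.1351
  (v23,v27,v24) [-+-] → (-0.5793, -0.787181, -0.3337)–(-0.5793, -0.787181, 0.198621)  len=0.5323
  (v24,v27,v28) [-++] → (-0.5793, -0.787181, 0.198621)–(-0.5793, -0.787181, 0.3337)  len=0.1351
  (v24,v28,v25) [-++] → (-0.5793, -0.787181, 0.3337)–(-0.5793, -0.5793, 0.619857)  len=0.3537

Chained into 1 loop(s):
  loop 1: 20 segments, perimeter = 5.3407
Total perimeter = 5.341

loops=1 perimeter=5.341


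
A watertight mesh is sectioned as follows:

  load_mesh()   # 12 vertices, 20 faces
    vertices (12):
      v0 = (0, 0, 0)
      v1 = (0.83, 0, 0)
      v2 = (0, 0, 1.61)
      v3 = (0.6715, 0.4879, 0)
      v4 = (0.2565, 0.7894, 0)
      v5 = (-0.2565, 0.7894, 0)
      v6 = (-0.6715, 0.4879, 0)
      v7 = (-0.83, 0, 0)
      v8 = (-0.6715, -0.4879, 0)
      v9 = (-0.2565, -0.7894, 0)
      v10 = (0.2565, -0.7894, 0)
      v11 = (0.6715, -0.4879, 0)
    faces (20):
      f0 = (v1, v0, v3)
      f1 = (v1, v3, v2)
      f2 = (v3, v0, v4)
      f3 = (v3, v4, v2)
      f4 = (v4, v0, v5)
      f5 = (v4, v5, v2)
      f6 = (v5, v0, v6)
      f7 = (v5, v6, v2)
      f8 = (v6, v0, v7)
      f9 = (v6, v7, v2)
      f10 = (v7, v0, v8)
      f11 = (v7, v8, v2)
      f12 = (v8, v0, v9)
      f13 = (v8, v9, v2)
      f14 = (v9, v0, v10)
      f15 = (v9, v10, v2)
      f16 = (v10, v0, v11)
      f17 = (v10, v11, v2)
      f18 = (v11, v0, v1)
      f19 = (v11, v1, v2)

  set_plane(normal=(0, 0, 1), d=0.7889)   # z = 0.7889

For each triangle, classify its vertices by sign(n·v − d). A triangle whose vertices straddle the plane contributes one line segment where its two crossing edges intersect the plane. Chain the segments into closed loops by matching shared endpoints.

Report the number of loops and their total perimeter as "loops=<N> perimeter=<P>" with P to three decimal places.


loops=1 perimeter=2.616

Straddling triangles (10 of 20):
  (v1,v3,v2) [--+] → (0.342465, 0.248829, 0.7889)–(0.4233, 0, 0.7889)  len=0.2616
  (v3,v4,v2) [--+] → (0.130815, 0.402594, 0.7889)–(0.342465, 0.248829, 0.7889)  len=0.2616
  (v4,v5,v2) [--+] → (-0.130815, 0.402594, 0.7889)–(0.130815, 0.402594, 0.7889)  len=0.2616
  (v5,v6,v2) [--+] → (-0.342465, 0.248829, 0.7889)–(-0.130815, 0.402594, 0.7889)  len=0.2616
  (v6,v7,v2) [--+] → (-0.4233, 0, 0.7889)–(-0.342465, 0.248829, 0.7889)  len=0.2616
  (v7,v8,v2) [--+] → (-0.342465, -0.248829, 0.7889)–(-0.4233, 0, 0.7889)  len=0.2616
  (v8,v9,v2) [--+] → (-0.130815, -0.402594, 0.7889)–(-0.342465, -0.248829, 0.7889)  len=0.2616
  (v9,v10,v2) [--+] → (0.130815, -0.402594, 0.7889)–(-0.130815, -0.402594, 0.7889)  len=0.2616
  (v10,v11,v2) [--+] → (0.342465, -0.248829, 0.7889)–(0.130815, -0.402594, 0.7889)  len=0.2616
  (v11,v1,v2) [--+] → (0.4233, 0, 0.7889)–(0.342465, -0.248829, 0.7889)  len=0.2616

Chained into 1 loop(s):
  loop 1: 10 segments, perimeter = 2.6162
Total perimeter = 2.616


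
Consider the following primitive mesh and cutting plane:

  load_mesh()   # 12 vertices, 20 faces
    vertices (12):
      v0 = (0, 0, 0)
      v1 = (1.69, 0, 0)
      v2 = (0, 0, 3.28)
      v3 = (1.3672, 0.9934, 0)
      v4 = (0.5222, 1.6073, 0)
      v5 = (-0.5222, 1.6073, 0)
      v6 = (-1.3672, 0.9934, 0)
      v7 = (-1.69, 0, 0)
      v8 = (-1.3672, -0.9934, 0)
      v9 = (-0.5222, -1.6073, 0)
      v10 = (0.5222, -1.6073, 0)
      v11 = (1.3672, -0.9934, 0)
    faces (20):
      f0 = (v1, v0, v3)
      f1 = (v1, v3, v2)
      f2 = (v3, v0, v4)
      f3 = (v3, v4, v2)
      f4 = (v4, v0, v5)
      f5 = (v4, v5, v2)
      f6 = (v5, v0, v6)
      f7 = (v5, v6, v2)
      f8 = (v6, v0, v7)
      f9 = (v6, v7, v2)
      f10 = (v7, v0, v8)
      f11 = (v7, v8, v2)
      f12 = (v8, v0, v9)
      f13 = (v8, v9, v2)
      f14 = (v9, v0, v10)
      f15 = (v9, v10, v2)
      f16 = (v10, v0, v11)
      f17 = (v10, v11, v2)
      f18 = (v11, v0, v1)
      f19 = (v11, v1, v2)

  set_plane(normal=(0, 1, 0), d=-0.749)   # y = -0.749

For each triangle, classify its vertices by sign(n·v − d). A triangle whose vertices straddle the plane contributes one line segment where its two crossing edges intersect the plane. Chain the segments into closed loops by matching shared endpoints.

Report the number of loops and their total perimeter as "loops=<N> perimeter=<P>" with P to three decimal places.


loops=1 perimeter=7.655

Straddling triangles (10 of 20):
  (v7,v0,v8) [++-] → (-1.03084, -0.749, 0)–(-1.44662, -0.749, 0)  len=0.4158
  (v7,v8,v2) [+-+] → (-1.44662, -0.749, 0)–(-1.03084, -0.749, 0.806958)  len=0.9078
  (v8,v0,v9) [-+-] → (-1.03084, -0.749, 0)–(-0.243345, -0.749, 0)  len=0.7875
  (v8,v9,v2) [--+] → (-0.243345, -0.749, 1.75152)–(-1.03084, -0.749, 0.806958)  len=1.2298
  (v9,v0,v10) [-+-] → (-0.243345, -0.749, 0)–(0.243345, -0.749, 0)  len=0.4867
  (v9,v10,v2) [--+] → (0.243345, -0.749, 1.75152)–(-0.243345, -0.749, 1.75152)  len=0.4867
  (v10,v0,v11) [-+-] → (0.243345, -0.749, 0)–(1.03084, -0.749, 0)  len=0.7875
  (v10,v11,v2) [--+] → (1.03084, -0.749, 0.806958)–(0.243345, -0.749, 1.75152)  len=1.2298
  (v11,v0,v1) [-++] → (1.03084, -0.749, 0)–(1.44662, -0.749, 0)  len=0.4158
  (v11,v1,v2) [-++] → (1.44662, -0.749, 0)–(1.03084, -0.749, 0.806958)  len=0.9078

Chained into 1 loop(s):
  loop 1: 10 segments, perimeter = 7.6550
Total perimeter = 7.655


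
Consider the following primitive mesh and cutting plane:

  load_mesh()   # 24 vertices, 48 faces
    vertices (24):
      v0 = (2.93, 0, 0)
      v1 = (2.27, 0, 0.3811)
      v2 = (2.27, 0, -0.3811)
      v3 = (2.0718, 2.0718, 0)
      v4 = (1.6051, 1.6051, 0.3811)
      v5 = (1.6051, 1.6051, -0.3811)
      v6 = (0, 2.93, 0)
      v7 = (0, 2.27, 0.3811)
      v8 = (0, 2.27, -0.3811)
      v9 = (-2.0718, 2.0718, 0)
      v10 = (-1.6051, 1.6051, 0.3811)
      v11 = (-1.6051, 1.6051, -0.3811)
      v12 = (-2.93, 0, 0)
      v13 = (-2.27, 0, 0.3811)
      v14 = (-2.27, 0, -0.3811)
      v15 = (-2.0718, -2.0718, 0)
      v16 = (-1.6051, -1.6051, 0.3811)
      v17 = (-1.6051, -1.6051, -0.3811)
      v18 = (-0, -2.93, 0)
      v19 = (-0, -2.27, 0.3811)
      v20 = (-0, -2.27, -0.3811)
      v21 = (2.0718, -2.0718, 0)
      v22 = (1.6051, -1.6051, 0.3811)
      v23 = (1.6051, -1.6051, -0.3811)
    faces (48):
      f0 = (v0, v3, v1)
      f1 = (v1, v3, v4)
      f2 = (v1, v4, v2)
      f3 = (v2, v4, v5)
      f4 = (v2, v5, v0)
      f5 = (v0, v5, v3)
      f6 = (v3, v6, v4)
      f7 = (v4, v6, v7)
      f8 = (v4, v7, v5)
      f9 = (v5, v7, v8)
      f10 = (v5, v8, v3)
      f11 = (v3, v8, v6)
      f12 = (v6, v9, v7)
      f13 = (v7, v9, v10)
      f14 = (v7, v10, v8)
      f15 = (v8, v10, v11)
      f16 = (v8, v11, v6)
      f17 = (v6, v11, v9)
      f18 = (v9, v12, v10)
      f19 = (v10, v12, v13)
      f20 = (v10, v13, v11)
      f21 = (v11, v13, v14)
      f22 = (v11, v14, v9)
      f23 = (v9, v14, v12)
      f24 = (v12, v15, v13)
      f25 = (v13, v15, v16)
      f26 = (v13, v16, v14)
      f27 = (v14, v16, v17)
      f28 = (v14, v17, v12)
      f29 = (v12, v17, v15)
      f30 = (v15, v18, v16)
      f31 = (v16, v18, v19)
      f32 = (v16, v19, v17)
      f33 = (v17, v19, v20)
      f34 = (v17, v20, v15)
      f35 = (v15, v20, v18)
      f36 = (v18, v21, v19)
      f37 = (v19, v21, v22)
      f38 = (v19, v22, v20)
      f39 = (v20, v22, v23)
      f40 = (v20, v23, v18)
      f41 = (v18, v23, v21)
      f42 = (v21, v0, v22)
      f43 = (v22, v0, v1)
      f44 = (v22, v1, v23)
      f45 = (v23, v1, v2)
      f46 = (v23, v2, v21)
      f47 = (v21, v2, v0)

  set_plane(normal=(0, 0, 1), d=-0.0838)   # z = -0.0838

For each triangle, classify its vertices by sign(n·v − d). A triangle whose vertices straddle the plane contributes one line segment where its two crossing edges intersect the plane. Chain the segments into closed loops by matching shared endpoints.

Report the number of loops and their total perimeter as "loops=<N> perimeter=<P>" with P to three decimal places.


Straddling triangles (32 of 48):
  (v1,v4,v2) [++-] → (2.01065, 0.626077, -0.0838)–(2.27, 0, -0.0838)  len=0.6777
  (v2,v4,v5) [-+-] → (2.01065, 0.626077, -0.0838)–(1.6051, 1.6051, -0.0838)  len=1.0597
  (v2,v5,v0) [--+] → (2.63867, 0.352945, -0.0838)–(2.78487, 0, -0.0838)  len=0.3820
  (v0,v5,v3) [+-+] → (2.63867, 0.352945, -0.0838)–(1.96918, 1.96918, -0.0838)  len=1.7494
  (v4,v7,v5) [++-] → (0.979023, 1.86445, -0.0838)–(1.6051, 1.6051, -0.0838)  len=0.6777
  (v5,v7,v8) [-+-] → (0.979023, 1.86445, -0.0838)–(0, 2.27, -0.0838)  len=1.0597
  (v5,v8,v3) [--+] → (1.61623, 2.11538, -0.0838)–(1.96918, 1.96918, -0.0838)  len=0.3820
  (v3,v8,v6) [+-+] → (1.61623, 2.11538, -0.0838)–(0, 2.78487, -0.0838)  len=1.7494
  (v7,v10,v8) [++-] → (-0.626077, 2.01065, -0.0838)–(0, 2.27, -0.0838)  len=0.6777
  (v8,v10,v11) [-+-] → (-0.626077, 2.01065, -0.0838)–(-1.6051, 1.6051, -0.0838)  len=1.0597
  (v8,v11,v6) [--+] → (-0.352945, 2.63867, -0.0838)–(0, 2.78487, -0.0838)  len=0.3820
  (v6,v11,v9) [+-+] → (-0.352945, 2.63867, -0.0838)–(-1.96918, 1.96918, -0.0838)  len=1.7494
  (v10,v13,v11) [++-] → (-1.86445, 0.979023, -0.0838)–(-1.6051, 1.6051, -0.0838)  len=0.6777
  (v11,v13,v14) [-+-] → (-1.86445, 0.979023, -0.0838)–(-2.27, 0, -0.0838)  len=1.0597
  (v11,v14,v9) [--+] → (-2.11538, 1.61623, -0.0838)–(-1.96918, 1.96918, -0.0838)  len=0.3820
  (v9,v14,v12) [+-+] → (-2.11538, 1.61623, -0.0838)–(-2.78487, 0, -0.0838)  len=1.7494
  (v13,v16,v14) [++-] → (-2.01065, -0.626077, -0.0838)–(-2.27, 0, -0.0838)  len=0.6777
  (v14,v16,v17) [-+-] → (-2.01065, -0.626077, -0.0838)–(-1.6051, -1.6051, -0.0838)  len=1.0597
  (v14,v17,v12) [--+] → (-2.63867, -0.352945, -0.0838)–(-2.78487, 0, -0.0838)  len=0.3820
  (v12,v17,v15) [+-+] → (-2.63867, -0.352945, -0.0838)–(-1.96918, -1.96918, -0.0838)  len=1.7494
  (v16,v19,v17) [++-] → (-0.979023, -1.86445, -0.0838)–(-1.6051, -1.6051, -0.0838)  len=0.6777
  (v17,v19,v20) [-+-] → (-0.979023, -1.86445, -0.0838)–(0, -2.27, -0.0838)  len=1.0597
  (v17,v20,v15) [--+] → (-1.61623, -2.11538, -0.0838)–(-1.96918, -1.96918, -0.0838)  len=0.3820
  (v15,v20,v18) [+-+] → (-1.61623, -2.11538, -0.0838)–(0, -2.78487, -0.0838)  len=1.7494
  (v19,v22,v20) [++-] → (0.626077, -2.01065, -0.0838)–(0, -2.27, -0.0838)  len=0.6777
  (v20,v22,v23) [-+-] → (0.626077, -2.01065, -0.0838)–(1.6051, -1.6051, -0.0838)  len=1.0597
  (v20,v23,v18) [--+] → (0.352945, -2.63867, -0.0838)–(0, -2.78487, -0.0838)  len=0.3820
  (v18,v23,v21) [+-+] → (0.352945, -2.63867, -0.0838)–(1.96918, -1.96918, -0.0838)  len=1.7494
  (v22,v1,v23) [++-] → (1.86445, -0.979023, -0.0838)–(1.6051, -1.6051, -0.0838)  len=0.6777
  (v23,v1,v2) [-+-] → (1.86445, -0.979023, -0.0838)–(2.27, 0, -0.0838)  len=1.0597
  (v23,v2,v21) [--+] → (2.11538, -1.61623, -0.0838)–(1.96918, -1.96918, -0.0838)  len=0.3820
  (v21,v2,v0) [+-+] → (2.11538, -1.61623, -0.0838)–(2.78487, 0, -0.0838)  len=1.7494

Chained into 2 loop(s):
  loop 1: 16 segments, perimeter = 13.8989
  loop 2: 16 segments, perimeter = 17.0515
Total perimeter = 30.950

loops=2 perimeter=30.950


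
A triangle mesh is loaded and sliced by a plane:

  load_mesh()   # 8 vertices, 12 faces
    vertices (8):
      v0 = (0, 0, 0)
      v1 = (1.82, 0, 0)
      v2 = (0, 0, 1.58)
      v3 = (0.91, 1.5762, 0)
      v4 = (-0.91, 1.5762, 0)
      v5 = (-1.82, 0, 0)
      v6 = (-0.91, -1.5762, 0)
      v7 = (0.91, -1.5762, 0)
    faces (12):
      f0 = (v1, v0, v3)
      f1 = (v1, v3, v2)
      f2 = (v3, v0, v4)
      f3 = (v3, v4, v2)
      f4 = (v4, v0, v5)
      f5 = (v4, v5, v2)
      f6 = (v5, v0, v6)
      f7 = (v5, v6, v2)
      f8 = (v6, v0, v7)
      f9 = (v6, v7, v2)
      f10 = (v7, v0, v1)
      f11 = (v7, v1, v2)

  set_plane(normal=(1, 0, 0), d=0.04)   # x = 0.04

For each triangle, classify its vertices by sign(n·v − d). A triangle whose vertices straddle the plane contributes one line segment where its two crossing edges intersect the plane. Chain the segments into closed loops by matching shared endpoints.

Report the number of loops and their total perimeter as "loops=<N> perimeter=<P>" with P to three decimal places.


Straddling triangles (8 of 12):
  (v1,v0,v3) [+-+] → (0.04, 0, 0)–(0.04, 0.0692835, 0)  len=0.0693
  (v1,v3,v2) [++-] → (0.04, 0.0692835, 1.51055)–(0.04, 0, 1.54527)  len=0.0775
  (v3,v0,v4) [+--] → (0.04, 0.0692835, 0)–(0.04, 1.5762, 0)  len=1.5069
  (v3,v4,v2) [+--] → (0.04, 1.5762, 0)–(0.04, 0.0692835, 1.51055)  len=2.1337
  (v6,v0,v7) [--+] → (0.04, -0.0692835, 0)–(0.04, -1.5762, 0)  len=1.5069
  (v6,v7,v2) [-+-] → (0.04, -1.5762, 0)–(0.04, -0.0692835, 1.51055)  len=2.1337
  (v7,v0,v1) [+-+] → (0.04, -0.0692835, 0)–(0.04, 0, 0)  len=0.0693
  (v7,v1,v2) [++-] → (0.04, 0, 1.54527)–(0.04, -0.0692835, 1.51055)  len=0.0775

Chained into 1 loop(s):
  loop 1: 8 segments, perimeter = 7.5747
Total perimeter = 7.575

loops=1 perimeter=7.575


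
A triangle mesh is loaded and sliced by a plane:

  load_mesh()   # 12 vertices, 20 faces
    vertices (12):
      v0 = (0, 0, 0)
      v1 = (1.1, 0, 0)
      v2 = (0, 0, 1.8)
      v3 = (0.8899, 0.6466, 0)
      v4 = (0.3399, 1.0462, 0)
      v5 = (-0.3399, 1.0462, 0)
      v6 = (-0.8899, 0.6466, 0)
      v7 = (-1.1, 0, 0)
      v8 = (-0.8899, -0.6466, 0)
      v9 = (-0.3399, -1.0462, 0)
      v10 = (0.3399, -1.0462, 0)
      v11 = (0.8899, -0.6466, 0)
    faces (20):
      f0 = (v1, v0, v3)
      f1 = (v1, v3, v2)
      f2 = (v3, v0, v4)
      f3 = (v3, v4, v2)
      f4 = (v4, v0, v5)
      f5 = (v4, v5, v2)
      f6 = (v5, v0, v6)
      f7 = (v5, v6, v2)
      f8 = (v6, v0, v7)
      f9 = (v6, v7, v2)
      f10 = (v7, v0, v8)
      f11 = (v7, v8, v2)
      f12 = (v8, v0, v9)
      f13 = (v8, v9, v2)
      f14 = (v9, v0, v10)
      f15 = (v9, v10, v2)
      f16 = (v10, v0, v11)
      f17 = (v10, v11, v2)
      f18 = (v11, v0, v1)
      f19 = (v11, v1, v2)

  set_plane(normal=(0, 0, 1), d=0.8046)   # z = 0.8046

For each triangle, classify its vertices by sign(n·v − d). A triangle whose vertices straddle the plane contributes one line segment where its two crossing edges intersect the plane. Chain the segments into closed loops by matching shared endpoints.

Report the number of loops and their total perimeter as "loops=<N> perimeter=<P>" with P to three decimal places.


Straddling triangles (10 of 20):
  (v1,v3,v2) [--+] → (0.492115, 0.35757, 0.8046)–(0.6083, 0, 0.8046)  len=0.3760
  (v3,v4,v2) [--+] → (0.187965, 0.578549, 0.8046)–(0.492115, 0.35757, 0.8046)  len=0.3760
  (v4,v5,v2) [--+] → (-0.187965, 0.578549, 0.8046)–(0.187965, 0.578549, 0.8046)  len=0.3759
  (v5,v6,v2) [--+] → (-0.492115, 0.35757, 0.8046)–(-0.187965, 0.578549, 0.8046)  len=0.3760
  (v6,v7,v2) [--+] → (-0.6083, 0, 0.8046)–(-0.492115, 0.35757, 0.8046)  len=0.3760
  (v7,v8,v2) [--+] → (-0.492115, -0.35757, 0.8046)–(-0.6083, 0, 0.8046)  len=0.3760
  (v8,v9,v2) [--+] → (-0.187965, -0.578549, 0.8046)–(-0.492115, -0.35757, 0.8046)  len=0.3760
  (v9,v10,v2) [--+] → (0.187965, -0.578549, 0.8046)–(-0.187965, -0.578549, 0.8046)  len=0.3759
  (v10,v11,v2) [--+] → (0.492115, -0.35757, 0.8046)–(0.187965, -0.578549, 0.8046)  len=0.3760
  (v11,v1,v2) [--+] → (0.6083, 0, 0.8046)–(0.492115, -0.35757, 0.8046)  len=0.3760

Chained into 1 loop(s):
  loop 1: 10 segments, perimeter = 3.7596
Total perimeter = 3.760

loops=1 perimeter=3.760


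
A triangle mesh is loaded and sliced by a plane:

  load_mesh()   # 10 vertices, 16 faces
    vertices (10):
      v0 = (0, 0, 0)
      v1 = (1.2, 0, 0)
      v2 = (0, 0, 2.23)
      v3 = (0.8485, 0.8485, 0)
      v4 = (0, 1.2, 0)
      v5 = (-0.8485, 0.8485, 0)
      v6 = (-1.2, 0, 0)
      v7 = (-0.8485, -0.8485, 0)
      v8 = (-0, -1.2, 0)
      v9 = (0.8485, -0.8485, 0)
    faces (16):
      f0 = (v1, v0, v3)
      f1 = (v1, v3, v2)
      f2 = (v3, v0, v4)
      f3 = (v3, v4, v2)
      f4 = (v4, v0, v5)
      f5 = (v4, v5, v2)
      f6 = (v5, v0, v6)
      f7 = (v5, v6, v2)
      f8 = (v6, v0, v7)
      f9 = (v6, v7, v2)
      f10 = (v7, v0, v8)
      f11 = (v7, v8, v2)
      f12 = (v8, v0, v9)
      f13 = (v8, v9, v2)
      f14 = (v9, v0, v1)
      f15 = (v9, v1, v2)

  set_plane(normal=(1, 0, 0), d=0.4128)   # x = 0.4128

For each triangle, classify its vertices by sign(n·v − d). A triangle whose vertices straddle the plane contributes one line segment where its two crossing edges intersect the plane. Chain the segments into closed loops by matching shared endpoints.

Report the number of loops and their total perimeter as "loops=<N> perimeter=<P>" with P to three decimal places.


Straddling triangles (8 of 16):
  (v1,v0,v3) [+-+] → (0.4128, 0, 0)–(0.4128, 0.4128, 0)  len=0.4128
  (v1,v3,v2) [++-] → (0.4128, 0.4128, 1.14509)–(0.4128, 0, 1.46288)  len=0.5210
  (v3,v0,v4) [+--] → (0.4128, 0.4128, 0)–(0.4128, 1.02899, 0)  len=0.6162
  (v3,v4,v2) [+--] → (0.4128, 1.02899, 0)–(0.4128, 0.4128, 1.14509)  len=1.3004
  (v8,v0,v9) [--+] → (0.4128, -0.4128, 0)–(0.4128, -1.02899, 0)  len=0.6162
  (v8,v9,v2) [-+-] → (0.4128, -1.02899, 0)–(0.4128, -0.4128, 1.14509)  len=1.3004
  (v9,v0,v1) [+-+] → (0.4128, -0.4128, 0)–(0.4128, 0, 0)  len=0.4128
  (v9,v1,v2) [++-] → (0.4128, 0, 1.46288)–(0.4128, -0.4128, 1.14509)  len=0.5210

Chained into 1 loop(s):
  loop 1: 8 segments, perimeter = 5.7006
Total perimeter = 5.701

loops=1 perimeter=5.701


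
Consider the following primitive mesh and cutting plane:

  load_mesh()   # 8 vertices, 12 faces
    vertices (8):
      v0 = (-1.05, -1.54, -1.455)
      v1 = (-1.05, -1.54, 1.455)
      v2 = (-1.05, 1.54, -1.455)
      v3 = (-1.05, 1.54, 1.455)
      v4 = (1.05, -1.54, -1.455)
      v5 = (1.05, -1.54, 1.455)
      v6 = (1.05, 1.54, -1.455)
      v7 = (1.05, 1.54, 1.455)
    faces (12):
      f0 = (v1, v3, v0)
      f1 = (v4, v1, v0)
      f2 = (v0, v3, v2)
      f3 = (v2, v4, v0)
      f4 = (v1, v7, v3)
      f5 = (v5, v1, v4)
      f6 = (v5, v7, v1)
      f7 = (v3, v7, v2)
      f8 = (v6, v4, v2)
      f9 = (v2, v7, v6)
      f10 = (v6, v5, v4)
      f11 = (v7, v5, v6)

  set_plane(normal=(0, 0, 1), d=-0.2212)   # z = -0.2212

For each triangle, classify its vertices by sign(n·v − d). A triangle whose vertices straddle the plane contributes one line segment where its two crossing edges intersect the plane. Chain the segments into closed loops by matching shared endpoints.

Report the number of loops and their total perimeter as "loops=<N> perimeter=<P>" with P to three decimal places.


Straddling triangles (8 of 12):
  (v1,v3,v0) [++-] → (-1.05, -0.234122, -0.2212)–(-1.05, -1.54, -0.2212)  len=1.3059
  (v4,v1,v0) [-+-] → (0.159629, -1.54, -0.2212)–(-1.05, -1.54, -0.2212)  len=1.2096
  (v0,v3,v2) [-+-] → (-1.05, -0.234122, -0.2212)–(-1.05, 1.54, -0.2212)  len=1.7741
  (v5,v1,v4) [++-] → (0.159629, -1.54, -0.2212)–(1.05, -1.54, -0.2212)  len=0.8904
  (v3,v7,v2) [++-] → (-0.159629, 1.54, -0.2212)–(-1.05, 1.54, -0.2212)  len=0.8904
  (v2,v7,v6) [-+-] → (-0.159629, 1.54, -0.2212)–(1.05, 1.54, -0.2212)  len=1.2096
  (v6,v5,v4) [-+-] → (1.05, 0.234122, -0.2212)–(1.05, -1.54, -0.2212)  len=1.7741
  (v7,v5,v6) [++-] → (1.05, 0.234122, -0.2212)–(1.05, 1.54, -0.2212)  len=1.3059

Chained into 1 loop(s):
  loop 1: 8 segments, perimeter = 10.3600
Total perimeter = 10.360

loops=1 perimeter=10.360


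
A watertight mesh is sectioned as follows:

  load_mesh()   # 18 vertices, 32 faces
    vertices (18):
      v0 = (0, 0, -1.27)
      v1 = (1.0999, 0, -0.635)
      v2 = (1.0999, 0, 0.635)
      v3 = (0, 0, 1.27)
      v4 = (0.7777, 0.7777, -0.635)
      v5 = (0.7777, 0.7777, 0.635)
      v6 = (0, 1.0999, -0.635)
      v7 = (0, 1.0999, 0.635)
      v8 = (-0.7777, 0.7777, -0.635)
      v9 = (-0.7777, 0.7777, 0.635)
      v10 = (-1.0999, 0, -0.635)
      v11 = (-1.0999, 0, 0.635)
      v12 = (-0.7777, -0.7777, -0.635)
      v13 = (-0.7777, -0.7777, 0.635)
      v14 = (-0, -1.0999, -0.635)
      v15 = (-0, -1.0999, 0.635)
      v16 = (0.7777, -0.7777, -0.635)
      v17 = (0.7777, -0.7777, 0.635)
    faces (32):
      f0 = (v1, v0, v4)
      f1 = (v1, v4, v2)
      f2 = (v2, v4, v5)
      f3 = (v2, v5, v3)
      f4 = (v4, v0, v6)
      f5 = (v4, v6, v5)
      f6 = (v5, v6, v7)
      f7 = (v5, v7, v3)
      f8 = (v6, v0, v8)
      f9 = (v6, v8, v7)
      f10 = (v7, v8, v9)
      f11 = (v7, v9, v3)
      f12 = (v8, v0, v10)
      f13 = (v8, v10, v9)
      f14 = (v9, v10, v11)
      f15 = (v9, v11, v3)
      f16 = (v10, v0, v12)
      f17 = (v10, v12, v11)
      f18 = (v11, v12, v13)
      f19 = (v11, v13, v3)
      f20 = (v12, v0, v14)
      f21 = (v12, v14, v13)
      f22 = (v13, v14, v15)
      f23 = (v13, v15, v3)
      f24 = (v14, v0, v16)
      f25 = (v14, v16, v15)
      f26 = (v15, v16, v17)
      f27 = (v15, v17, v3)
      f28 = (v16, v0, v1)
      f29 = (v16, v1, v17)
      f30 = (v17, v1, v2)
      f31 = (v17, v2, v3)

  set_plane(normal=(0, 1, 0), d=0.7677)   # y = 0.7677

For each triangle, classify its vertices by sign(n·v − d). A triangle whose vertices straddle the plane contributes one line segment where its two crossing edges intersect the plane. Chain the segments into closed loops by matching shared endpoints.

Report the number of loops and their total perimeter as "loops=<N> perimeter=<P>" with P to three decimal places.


loops=1 perimeter=5.763

Straddling triangles (12 of 32):
  (v1,v0,v4) [--+] → (0.7677, 0.7677, -0.643165)–(0.781843, 0.7677, -0.635)  len=0.0163
  (v1,v4,v2) [-+-] → (0.781843, 0.7677, -0.635)–(0.781843, 0.7677, -0.61867)  len=0.0163
  (v2,v4,v5) [-++] → (0.781843, 0.7677, -0.61867)–(0.781843, 0.7677, 0.635)  len=1.2537
  (v2,v5,v3) [-+-] → (0.781843, 0.7677, 0.635)–(0.7677, 0.7677, 0.643165)  len=0.0163
  (v4,v0,v6) [+-+] → (0.7677, 0.7677, -0.643165)–(0, 0.7677, -0.826787)  len=0.7894
  (v5,v7,v3) [++-] → (0, 0.7677, 0.826787)–(0.7677, 0.7677, 0.643165)  len=0.7894
  (v6,v0,v8) [+-+] → (0, 0.7677, -0.826787)–(-0.7677, 0.7677, -0.643165)  len=0.7894
  (v7,v9,v3) [++-] → (-0.7677, 0.7677, 0.643165)–(0, 0.7677, 0.826787)  len=0.7894
  (v8,v0,v10) [+--] → (-0.7677, 0.7677, -0.643165)–(-0.781843, 0.7677, -0.635)  len=0.0163
  (v8,v10,v9) [+-+] → (-0.781843, 0.7677, -0.635)–(-0.781843, 0.7677, 0.61867)  len=1.2537
  (v9,v10,v11) [+--] → (-0.781843, 0.7677, 0.61867)–(-0.781843, 0.7677, 0.635)  len=0.0163
  (v9,v11,v3) [+--] → (-0.781843, 0.7677, 0.635)–(-0.7677, 0.7677, 0.643165)  len=0.0163

Chained into 1 loop(s):
  loop 1: 12 segments, perimeter = 5.7627
Total perimeter = 5.763


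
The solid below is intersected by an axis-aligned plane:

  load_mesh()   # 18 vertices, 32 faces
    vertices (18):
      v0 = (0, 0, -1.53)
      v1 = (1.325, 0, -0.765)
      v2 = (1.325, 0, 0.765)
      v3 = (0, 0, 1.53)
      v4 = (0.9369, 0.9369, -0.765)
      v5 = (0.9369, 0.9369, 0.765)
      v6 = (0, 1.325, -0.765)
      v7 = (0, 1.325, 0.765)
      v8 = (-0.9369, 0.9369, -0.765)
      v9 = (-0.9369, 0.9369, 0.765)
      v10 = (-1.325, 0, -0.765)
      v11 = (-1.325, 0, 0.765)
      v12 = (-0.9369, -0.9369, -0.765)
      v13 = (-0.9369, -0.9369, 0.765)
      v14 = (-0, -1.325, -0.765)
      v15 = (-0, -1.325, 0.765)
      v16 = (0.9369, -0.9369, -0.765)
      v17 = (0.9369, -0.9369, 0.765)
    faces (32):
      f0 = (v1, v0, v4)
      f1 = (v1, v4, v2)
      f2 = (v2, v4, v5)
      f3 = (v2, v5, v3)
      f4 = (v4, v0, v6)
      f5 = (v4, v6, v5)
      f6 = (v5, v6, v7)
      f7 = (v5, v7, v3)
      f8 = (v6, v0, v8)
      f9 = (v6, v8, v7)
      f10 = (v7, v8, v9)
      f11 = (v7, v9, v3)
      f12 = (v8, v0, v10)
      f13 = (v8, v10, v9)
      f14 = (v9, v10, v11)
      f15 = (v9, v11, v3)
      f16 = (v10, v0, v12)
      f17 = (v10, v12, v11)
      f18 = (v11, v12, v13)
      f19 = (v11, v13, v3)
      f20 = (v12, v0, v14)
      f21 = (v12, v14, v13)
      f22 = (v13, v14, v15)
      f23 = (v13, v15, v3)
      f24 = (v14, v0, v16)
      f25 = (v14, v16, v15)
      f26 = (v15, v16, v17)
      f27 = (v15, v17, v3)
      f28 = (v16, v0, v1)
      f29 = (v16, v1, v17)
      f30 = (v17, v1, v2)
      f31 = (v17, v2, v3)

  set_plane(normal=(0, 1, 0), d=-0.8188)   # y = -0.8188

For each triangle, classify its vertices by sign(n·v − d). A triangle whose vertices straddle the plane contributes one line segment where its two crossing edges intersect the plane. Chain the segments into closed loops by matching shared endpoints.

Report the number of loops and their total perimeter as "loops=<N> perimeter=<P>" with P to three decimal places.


Straddling triangles (12 of 32):
  (v10,v0,v12) [++-] → (-0.8188, -0.8188, -0.861431)–(-0.985822, -0.8188, -0.765)  len=0.1929
  (v10,v12,v11) [+-+] → (-0.985822, -0.8188, -0.765)–(-0.985822, -0.8188, -0.572137)  len=0.1929
  (v11,v12,v13) [+--] → (-0.985822, -0.8188, -0.572137)–(-0.985822, -0.8188, 0.765)  len=1.3371
  (v11,v13,v3) [+-+] → (-0.985822, -0.8188, 0.765)–(-0.8188, -0.8188, 0.861431)  len=0.1929
  (v12,v0,v14) [-+-] → (-0.8188, -0.8188, -0.861431)–(0, -0.8188, -1.05726)  len=0.8419
  (v13,v15,v3) [--+] → (0, -0.8188, 1.05726)–(-0.8188, -0.8188, 0.861431)  len=0.8419
  (v14,v0,v16) [-+-] → (0, -0.8188, -1.05726)–(0.8188, -0.8188, -0.861431)  len=0.8419
  (v15,v17,v3) [--+] → (0.8188, -0.8188, 0.861431)–(0, -0.8188, 1.05726)  len=0.8419
  (v16,v0,v1) [-++] → (0.8188, -0.8188, -0.861431)–(0.985822, -0.8188, -0.765)  len=0.1929
  (v16,v1,v17) [-+-] → (0.985822, -0.8188, -0.765)–(0.985822, -0.8188, 0.572137)  len=1.3371
  (v17,v1,v2) [-++] → (0.985822, -0.8188, 0.572137)–(0.985822, -0.8188, 0.765)  len=0.1929
  (v17,v2,v3) [-++] → (0.985822, -0.8188, 0.765)–(0.8188, -0.8188, 0.861431)  len=0.1929

Chained into 1 loop(s):
  loop 1: 12 segments, perimeter = 7.1990
Total perimeter = 7.199

loops=1 perimeter=7.199
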